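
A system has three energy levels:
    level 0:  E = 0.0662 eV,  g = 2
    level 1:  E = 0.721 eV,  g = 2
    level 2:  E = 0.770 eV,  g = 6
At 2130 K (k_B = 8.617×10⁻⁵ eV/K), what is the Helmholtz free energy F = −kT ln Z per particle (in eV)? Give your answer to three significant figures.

-0.0774 eV

k_BT = 8.617×10⁻⁵ × 2130 K = 0.18354 eV.
Eᵢ/kT = 0.36068, 3.9283, 4.1953.
Z = Σ gᵢe^(−Eᵢ/kT) = 2·e^(−0.36068) + 2·e^(−3.9283) + 6·e^(−4.1953) = 1.3944 + 0.039354 + 0.090397 = 1.5242.
F = −kT ln Z = −0.18354 × ln(1.5242) = −0.18354 × 0.42147 = -0.0774 eV.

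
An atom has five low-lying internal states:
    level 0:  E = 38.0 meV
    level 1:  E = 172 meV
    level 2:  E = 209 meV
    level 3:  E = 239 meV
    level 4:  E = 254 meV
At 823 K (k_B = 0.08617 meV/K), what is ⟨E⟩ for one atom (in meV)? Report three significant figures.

80.8 meV

k_BT = 0.08617 × 823 K = 70.918 meV.
Eᵢ/kT = 0.53583, 2.4253, 2.9471, 3.3701, 3.5816.
Z = Σ e^(−Eᵢ/kT) = e^(−0.53583) + e^(−2.4253) + e^(−2.9471) + e^(−3.3701) + e^(−3.5816) = 0.58518 + 0.088452 + 0.052492 + 0.034386 + 0.027831 = 0.78834.
⟨E⟩ = Σ Eᵢ e^(−Eᵢ/kT) / Z = (38.0·0.58518 + 172·0.088452 + 209·0.052492 + 239·0.034386 + 254·0.027831) / 0.78834 = 80.8 meV.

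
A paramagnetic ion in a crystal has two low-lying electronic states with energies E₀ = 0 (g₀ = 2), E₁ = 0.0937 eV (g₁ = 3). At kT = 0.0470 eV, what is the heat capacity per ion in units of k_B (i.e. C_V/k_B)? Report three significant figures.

0.560

Eᵢ/kT = 0, 1.9936.
Z = Σ gᵢe^(−Eᵢ/kT) = 2·e^(−0) + 3·e^(−1.9936) = 2.0000 + 0.40861 = 2.4086.
⟨E⟩ = 0.015896 eV, ⟨E²⟩ = 0.0014894 eV².
C_V/k_B = (⟨E²⟩ − ⟨E⟩²)/(kT)² = (0.0014894 − 0.00025268)/0.0022090 = 0.560.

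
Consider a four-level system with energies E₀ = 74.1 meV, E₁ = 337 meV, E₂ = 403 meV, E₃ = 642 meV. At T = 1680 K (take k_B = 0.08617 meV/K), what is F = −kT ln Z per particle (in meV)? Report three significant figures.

k_BT = 0.08617 × 1680 K = 144.77 meV.
Eᵢ/kT = 0.51185, 2.3278, 2.7837, 4.4346.
Z = Σ e^(−Eᵢ/kT) = e^(−0.51185) + e^(−2.3278) + e^(−2.7837) + e^(−4.4346) = 0.59939 + 0.097510 + 0.061809 + 0.011860 = 0.77057.
F = −kT ln Z = −144.77 × ln(0.77057) = −144.77 × -0.26062 = 37.7 meV.

37.7 meV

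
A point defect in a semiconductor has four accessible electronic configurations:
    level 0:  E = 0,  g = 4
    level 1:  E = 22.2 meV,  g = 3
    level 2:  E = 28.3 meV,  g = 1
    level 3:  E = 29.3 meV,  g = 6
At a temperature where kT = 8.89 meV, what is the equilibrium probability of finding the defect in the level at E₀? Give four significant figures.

Eᵢ/kT = 0, 2.49719, 3.18335, 3.29584.
Z = Σ gᵢe^(−Eᵢ/kT) = 4·e^(−0) + 3·e^(−2.49719) + 1·e^(−3.18335) + 6·e^(−3.29584) = 4.00000 + 0.246948 + 0.0414466 + 0.222222 = 4.51062.
P₀ = g₀ e^(−E₀/kT) / Z = 4.00000/4.51062 = 0.8868.

0.8868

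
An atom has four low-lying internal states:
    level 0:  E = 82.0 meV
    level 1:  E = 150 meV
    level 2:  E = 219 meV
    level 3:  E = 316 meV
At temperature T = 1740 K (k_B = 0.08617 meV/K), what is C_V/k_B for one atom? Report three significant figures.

0.244

k_BT = 0.08617 × 1740 K = 149.94 meV.
Eᵢ/kT = 0.54689, 1.0004, 1.4606, 2.1075.
Z = Σ e^(−Eᵢ/kT) = e^(−0.54689) + e^(−1.0004) + e^(−1.4606) + e^(−2.1075) = 0.57875 + 0.36773 + 0.23210 + 0.12154 = 1.3001.
⟨E⟩ = 147.57 meV, ⟨E²⟩ = 27255 meV².
C_V/k_B = (⟨E²⟩ − ⟨E⟩²)/(kT)² = (27255 − 21777)/22482 = 0.244.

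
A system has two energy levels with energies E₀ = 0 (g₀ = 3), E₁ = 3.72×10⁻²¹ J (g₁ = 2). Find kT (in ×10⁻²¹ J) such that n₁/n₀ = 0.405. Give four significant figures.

7.464 ×10⁻²¹ J

n₁/n₀ = (g₁/g₀) exp[−(E₁−E₀)/kT] = 0.405.
⇒ (E₁−E₀)/kT = ln((2/3)/0.405) = ln(1.64609) = 0.498403.
kT = 3.72 ×10⁻²¹ J / 0.498403 = 7.464 ×10⁻²¹ J.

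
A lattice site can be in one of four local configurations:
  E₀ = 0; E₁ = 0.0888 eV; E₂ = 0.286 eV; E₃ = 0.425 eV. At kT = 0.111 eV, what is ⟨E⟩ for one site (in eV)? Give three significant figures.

0.0458 eV

Eᵢ/kT = 0, 0.80000, 2.5766, 3.8288.
Z = Σ e^(−Eᵢ/kT) = e^(−0) + e^(−0.80000) + e^(−2.5766) + e^(−3.8288) = 1.0000 + 0.44933 + 0.076032 + 0.021736 = 1.5471.
⟨E⟩ = Σ Eᵢ e^(−Eᵢ/kT) / Z = (0·1.0000 + 0.0888·0.44933 + 0.286·0.076032 + 0.425·0.021736) / 1.5471 = 0.0458 eV.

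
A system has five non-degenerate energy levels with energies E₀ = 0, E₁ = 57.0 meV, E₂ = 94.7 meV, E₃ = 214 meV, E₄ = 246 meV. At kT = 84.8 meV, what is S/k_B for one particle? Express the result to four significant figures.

Eᵢ/kT = 0, 0.672170, 1.11675, 2.52358, 2.90094.
Z = Σ e^(−Eᵢ/kT) = e^(−0) + e^(−0.672170) + e^(−1.11675) + e^(−2.52358) + e^(−2.90094) = 1.00000 + 0.510599 + 0.327342 + 0.0801721 + 0.0549715 = 1.97308.
⟨E⟩ = Σ EᵢPᵢ = 46.0109 meV.
S/k_B = ln Z + ⟨E⟩/kT = ln(1.97308) + 46.0109/84.8 = 0.679596 + 0.542581 = 1.222.

1.222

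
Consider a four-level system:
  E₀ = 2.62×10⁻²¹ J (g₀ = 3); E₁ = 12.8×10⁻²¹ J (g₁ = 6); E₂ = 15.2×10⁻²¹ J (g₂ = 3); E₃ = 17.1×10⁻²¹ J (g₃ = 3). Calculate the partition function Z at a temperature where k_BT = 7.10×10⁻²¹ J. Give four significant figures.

Z = 3.686

Eᵢ/kT = 0.369014, 1.80282, 2.14085, 2.40845.
Z = Σ gᵢe^(−Eᵢ/kT) = 3·e^(−0.369014) + 6·e^(−1.80282) + 3·e^(−2.14085) + 3·e^(−2.40845) = 2.07425 + 0.989000 + 0.352665 + 0.269864 = 3.68578.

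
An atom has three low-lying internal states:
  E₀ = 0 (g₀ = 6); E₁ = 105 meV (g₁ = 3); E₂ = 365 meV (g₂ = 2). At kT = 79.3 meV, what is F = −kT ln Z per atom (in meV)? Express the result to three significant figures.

-152 meV

Eᵢ/kT = 0, 1.3241, 4.6028.
Z = Σ gᵢe^(−Eᵢ/kT) = 6·e^(−0) + 3·e^(−1.3241) + 2·e^(−4.6028) = 6.0000 + 0.79813 + 0.020047 = 6.8182.
F = −kT ln Z = −79.3 × ln(6.8182) = −79.3 × 1.9196 = -152 meV.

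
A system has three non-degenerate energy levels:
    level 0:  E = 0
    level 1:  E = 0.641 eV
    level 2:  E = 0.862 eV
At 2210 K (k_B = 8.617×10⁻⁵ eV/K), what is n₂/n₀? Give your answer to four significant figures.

0.01082

k_BT = 8.617×10⁻⁵ × 2210 K = 0.190436 eV.
n₂/n₀ = exp[−(E₂−E₀)/kT] = exp(−(0.862 eV)/(0.190436 eV)) = exp(-4.52646) = 0.01082.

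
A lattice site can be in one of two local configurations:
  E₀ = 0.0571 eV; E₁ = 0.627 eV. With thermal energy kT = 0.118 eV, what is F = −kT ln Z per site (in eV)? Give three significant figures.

Eᵢ/kT = 0.48390, 5.3136.
Z = Σ e^(−Eᵢ/kT) = e^(−0.48390) + e^(−5.3136) = 0.61637 + 0.0049242 = 0.62129.
F = −kT ln Z = −0.118 × ln(0.62129) = −0.118 × -0.47596 = 0.0562 eV.

0.0562 eV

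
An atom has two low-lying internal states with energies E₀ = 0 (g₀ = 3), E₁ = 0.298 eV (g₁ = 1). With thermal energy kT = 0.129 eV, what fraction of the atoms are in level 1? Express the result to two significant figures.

0.032

Eᵢ/kT = 0, 2.310.
Z = Σ gᵢe^(−Eᵢ/kT) = 3·e^(−0) + 1·e^(−2.310) = 3.000 + 0.09926 = 3.099.
P₁ = g₁ e^(−E₁/kT) / Z = 0.09926/3.099 = 0.032.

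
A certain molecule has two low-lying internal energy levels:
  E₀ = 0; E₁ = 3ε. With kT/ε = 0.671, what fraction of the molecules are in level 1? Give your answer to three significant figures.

0.0113

Eᵢ/kT = 0, 4.4709.
Z = Σ e^(−Eᵢ/kT) = e^(−0) + e^(−4.4709) = 1.0000 + 0.011437 = 1.0114.
P₁ = e^(−E₁/kT) / Z = 0.011437/1.0114 = 0.0113.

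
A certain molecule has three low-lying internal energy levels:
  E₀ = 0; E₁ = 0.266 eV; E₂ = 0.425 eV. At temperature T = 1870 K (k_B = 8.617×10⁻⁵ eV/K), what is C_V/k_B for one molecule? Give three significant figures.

0.648

k_BT = 8.617×10⁻⁵ × 1870 K = 0.16114 eV.
Eᵢ/kT = 0, 1.6507, 2.6375.
Z = Σ e^(−Eᵢ/kT) = e^(−0) + e^(−1.6507) + e^(−2.6375) = 1.0000 + 0.19192 + 0.071540 = 1.2635.
⟨E⟩ = 0.064468 eV, ⟨E²⟩ = 0.020975 eV².
C_V/k_B = (⟨E²⟩ − ⟨E⟩²)/(kT)² = (0.020975 − 0.0041561)/0.025966 = 0.648.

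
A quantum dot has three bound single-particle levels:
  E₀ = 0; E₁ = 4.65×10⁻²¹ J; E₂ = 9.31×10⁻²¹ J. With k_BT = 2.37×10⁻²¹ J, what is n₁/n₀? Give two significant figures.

n₁/n₀ = exp[−(E₁−E₀)/kT] = exp(−(4.65 ×10⁻²¹ J)/(2.37 ×10⁻²¹ J)) = exp(-1.962) = 0.14.

0.14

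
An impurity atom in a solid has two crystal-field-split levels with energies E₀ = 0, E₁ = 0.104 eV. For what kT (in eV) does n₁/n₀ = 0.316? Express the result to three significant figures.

n₁/n₀ = exp[−(E₁−E₀)/kT] = 0.316.
⇒ (E₁−E₀)/kT = ln(1/0.316) = ln(3.1646) = 1.1520.
kT = 0.104 eV / 1.1520 = 0.0903 eV.

0.0903 eV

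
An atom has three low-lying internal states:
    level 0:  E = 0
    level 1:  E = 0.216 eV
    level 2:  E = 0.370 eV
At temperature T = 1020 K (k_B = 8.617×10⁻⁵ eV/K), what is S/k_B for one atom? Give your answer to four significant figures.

0.3438

k_BT = 8.617×10⁻⁵ × 1020 K = 0.0878934 eV.
Eᵢ/kT = 0, 2.45752, 4.20964.
Z = Σ e^(−Eᵢ/kT) = e^(−0) + e^(−2.45752) + e^(−4.20964) = 1.00000 + 0.0856471 + 0.0148517 = 1.10050.
⟨E⟩ = Σ EᵢPᵢ = 0.0218036 eV.
S/k_B = ln Z + ⟨E⟩/kT = ln(1.10050) + 0.0218036/0.0878934 = 0.0957646 + 0.248069 = 0.3438.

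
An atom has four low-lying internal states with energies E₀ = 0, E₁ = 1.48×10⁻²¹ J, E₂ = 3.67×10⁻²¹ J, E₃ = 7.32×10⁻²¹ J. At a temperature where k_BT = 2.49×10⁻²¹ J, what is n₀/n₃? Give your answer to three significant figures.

18.9

n₀/n₃ = exp[−(E₀−E₃)/kT] = exp(−(-7.32 ×10⁻²¹ J)/(2.49 ×10⁻²¹ J)) = exp(2.9398) = 18.9.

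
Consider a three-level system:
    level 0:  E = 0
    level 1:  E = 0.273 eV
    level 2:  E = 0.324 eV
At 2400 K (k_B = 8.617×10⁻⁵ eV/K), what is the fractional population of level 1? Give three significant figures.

k_BT = 8.617×10⁻⁵ × 2400 K = 0.20681 eV.
Eᵢ/kT = 0, 1.3201, 1.5667.
Z = Σ e^(−Eᵢ/kT) = e^(−0) + e^(−1.3201) + e^(−1.5667) = 1.0000 + 0.26711 + 0.20873 = 1.4758.
P₁ = e^(−E₁/kT) / Z = 0.26711/1.4758 = 0.181.

0.181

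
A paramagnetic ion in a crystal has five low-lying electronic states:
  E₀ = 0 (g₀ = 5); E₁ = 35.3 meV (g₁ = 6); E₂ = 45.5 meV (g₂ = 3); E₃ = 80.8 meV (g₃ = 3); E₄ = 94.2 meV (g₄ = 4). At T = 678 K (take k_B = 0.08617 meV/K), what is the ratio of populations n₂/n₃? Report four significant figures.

k_BT = 0.08617 × 678 K = 58.4233 meV.
n₂/n₃ = (g₂/g₃) exp[−(E₂−E₃)/kT] = (3/3) × exp(−(-35.3 meV)/(58.4233 meV)) = (3/3) × exp(0.604211) = 1.830.

1.830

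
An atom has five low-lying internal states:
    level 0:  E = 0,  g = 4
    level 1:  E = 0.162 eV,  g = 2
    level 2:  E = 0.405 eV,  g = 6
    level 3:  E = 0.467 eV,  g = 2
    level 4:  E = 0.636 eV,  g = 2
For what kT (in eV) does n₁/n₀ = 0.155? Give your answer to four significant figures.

0.1383 eV

n₁/n₀ = (g₁/g₀) exp[−(E₁−E₀)/kT] = 0.155.
⇒ (E₁−E₀)/kT = ln((2/4)/0.155) = ln(3.22581) = 1.17118.
kT = 0.162 eV / 1.17118 = 0.1383 eV.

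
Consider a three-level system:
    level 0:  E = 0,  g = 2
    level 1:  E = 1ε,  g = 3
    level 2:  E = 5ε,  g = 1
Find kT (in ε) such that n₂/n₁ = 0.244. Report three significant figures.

12.8 ε

n₂/n₁ = (g₂/g₁) exp[−(E₂−E₁)/kT] = 0.244.
⇒ (E₂−E₁)/kT = ln((1/3)/0.244) = ln(1.3661) = 0.31196.
kT = 4ε / 0.31196 = 12.8 ε.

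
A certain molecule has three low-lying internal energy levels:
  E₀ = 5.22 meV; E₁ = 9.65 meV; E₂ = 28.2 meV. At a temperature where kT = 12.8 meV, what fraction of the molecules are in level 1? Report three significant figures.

0.378

Eᵢ/kT = 0.40781, 0.75391, 2.2031.
Z = Σ e^(−Eᵢ/kT) = e^(−0.40781) + e^(−0.75391) + e^(−2.2031) = 0.66511 + 0.47052 + 0.11046 = 1.2461.
P₁ = e^(−E₁/kT) / Z = 0.47052/1.2461 = 0.378.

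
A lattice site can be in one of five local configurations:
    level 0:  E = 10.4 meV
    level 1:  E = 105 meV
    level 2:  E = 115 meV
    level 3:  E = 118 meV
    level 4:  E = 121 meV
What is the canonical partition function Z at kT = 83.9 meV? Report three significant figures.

Eᵢ/kT = 0.12396, 1.2515, 1.3707, 1.4064, 1.4422.
Z = Σ e^(−Eᵢ/kT) = e^(−0.12396) + e^(−1.2515) + e^(−1.3707) + e^(−1.4064) + e^(−1.4422) = 0.88342 + 0.28608 + 0.25393 + 0.24502 + 0.23641 = 1.9049.

Z = 1.90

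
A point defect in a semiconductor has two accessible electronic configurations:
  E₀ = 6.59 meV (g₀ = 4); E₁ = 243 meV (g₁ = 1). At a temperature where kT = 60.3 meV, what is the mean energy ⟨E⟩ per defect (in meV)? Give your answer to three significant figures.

7.76 meV

Eᵢ/kT = 0.10929, 4.0299.
Z = Σ gᵢe^(−Eᵢ/kT) = 4·e^(−0.10929) + 1·e^(−4.0299) = 3.5859 + 0.017776 = 3.6037.
⟨E⟩ = Σ Eᵢ gᵢe^(−Eᵢ/kT) / Z = (6.59·3.5859 + 243·0.017776) / 3.6037 = 7.76 meV.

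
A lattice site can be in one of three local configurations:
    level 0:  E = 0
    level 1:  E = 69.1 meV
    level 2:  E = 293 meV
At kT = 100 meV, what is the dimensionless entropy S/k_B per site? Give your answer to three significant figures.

0.765

Eᵢ/kT = 0, 0.69100, 2.9300.
Z = Σ e^(−Eᵢ/kT) = e^(−0) + e^(−0.69100) + e^(−2.9300) = 1.0000 + 0.50107 + 0.053397 = 1.5545.
⟨E⟩ = Σ EᵢPᵢ = 32.338 meV.
S/k_B = ln Z + ⟨E⟩/kT = ln(1.5545) + 32.338/100 = 0.44115 + 0.32338 = 0.765.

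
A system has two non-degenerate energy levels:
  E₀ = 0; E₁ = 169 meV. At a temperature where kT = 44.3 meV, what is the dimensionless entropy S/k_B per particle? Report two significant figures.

Eᵢ/kT = 0, 3.815.
Z = Σ e^(−Eᵢ/kT) = e^(−0) + e^(−3.815) = 1.000 + 0.02204 = 1.022.
⟨E⟩ = Σ EᵢPᵢ = 3.645 meV.
S/k_B = ln Z + ⟨E⟩/kT = ln(1.022) + 3.645/44.3 = 0.02176 + 0.08228 = 0.10.

0.10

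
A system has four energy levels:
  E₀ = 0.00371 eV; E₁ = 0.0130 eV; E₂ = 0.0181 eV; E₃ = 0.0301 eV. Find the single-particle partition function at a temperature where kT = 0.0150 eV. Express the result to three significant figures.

Eᵢ/kT = 0.24733, 0.86667, 1.2067, 2.0067.
Z = Σ e^(−Eᵢ/kT) = e^(−0.24733) + e^(−0.86667) + e^(−1.2067) + e^(−2.0067) = 0.78088 + 0.42035 + 0.29918 + 0.13443 = 1.6348.

Z = 1.63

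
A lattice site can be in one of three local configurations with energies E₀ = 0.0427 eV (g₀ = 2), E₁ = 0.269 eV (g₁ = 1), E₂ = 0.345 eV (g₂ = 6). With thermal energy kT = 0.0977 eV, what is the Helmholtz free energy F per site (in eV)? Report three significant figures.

-0.0416 eV

Eᵢ/kT = 0.43705, 2.7533, 3.5312.
Z = Σ gᵢe^(−Eᵢ/kT) = 2·e^(−0.43705) + 1·e^(−2.7533) + 6·e^(−3.5312) = 1.2919 + 0.063717 + 0.17562 = 1.5312.
F = −kT ln Z = −0.0977 × ln(1.5312) = −0.0977 × 0.42605 = -0.0416 eV.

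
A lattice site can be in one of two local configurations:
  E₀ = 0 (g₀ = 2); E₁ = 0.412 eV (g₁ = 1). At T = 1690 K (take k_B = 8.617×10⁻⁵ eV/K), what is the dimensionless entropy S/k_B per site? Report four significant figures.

k_BT = 8.617×10⁻⁵ × 1690 K = 0.145627 eV.
Eᵢ/kT = 0, 2.82915.
Z = Σ gᵢe^(−Eᵢ/kT) = 2·e^(−0) + 1·e^(−2.82915) = 2.00000 + 0.0590630 = 2.05906.
⟨E⟩ = Σ EᵢPᵢ = 0.0118180 eV.
S/k_B = ln Z + ⟨E⟩/kT = ln(2.05906) + 0.0118180/0.145627 = 0.722250 + 0.0811525 = 0.8034.

0.8034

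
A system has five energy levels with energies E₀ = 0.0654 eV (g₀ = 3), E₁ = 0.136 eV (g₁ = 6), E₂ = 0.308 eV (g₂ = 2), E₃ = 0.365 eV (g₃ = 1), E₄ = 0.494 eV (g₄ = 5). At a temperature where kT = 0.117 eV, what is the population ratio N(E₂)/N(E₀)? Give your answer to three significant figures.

n₂/n₀ = (g₂/g₀) exp[−(E₂−E₀)/kT] = (2/3) × exp(−(0.2426 eV)/(0.117 eV)) = (2/3) × exp(-2.0735) = 0.0838.

0.0838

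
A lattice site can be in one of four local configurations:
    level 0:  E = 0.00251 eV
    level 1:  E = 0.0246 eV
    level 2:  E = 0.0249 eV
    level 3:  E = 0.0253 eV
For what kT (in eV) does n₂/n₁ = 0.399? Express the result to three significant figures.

n₂/n₁ = exp[−(E₂−E₁)/kT] = 0.399.
⇒ (E₂−E₁)/kT = ln(1/0.399) = ln(2.5063) = 0.91881.
kT = 0.0003 eV / 0.91881 = 0.000327 eV.

0.000327 eV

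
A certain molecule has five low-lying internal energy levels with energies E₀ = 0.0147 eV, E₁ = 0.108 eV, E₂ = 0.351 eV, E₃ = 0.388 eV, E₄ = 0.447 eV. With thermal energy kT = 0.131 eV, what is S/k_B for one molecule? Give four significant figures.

1.009

Eᵢ/kT = 0.112214, 0.824427, 2.67939, 2.96183, 3.41221.
Z = Σ e^(−Eᵢ/kT) = e^(−0.112214) + e^(−0.824427) + e^(−2.67939) + e^(−2.96183) + e^(−3.41221) = 0.893853 + 0.438486 + 0.0686050 + 0.0517242 + 0.0329683 = 1.48564.
⟨E⟩ = Σ EᵢPᵢ = 0.0803575 eV.
S/k_B = ln Z + ⟨E⟩/kT = ln(1.48564) + 0.0803575/0.131 = 0.395846 + 0.613416 = 1.009.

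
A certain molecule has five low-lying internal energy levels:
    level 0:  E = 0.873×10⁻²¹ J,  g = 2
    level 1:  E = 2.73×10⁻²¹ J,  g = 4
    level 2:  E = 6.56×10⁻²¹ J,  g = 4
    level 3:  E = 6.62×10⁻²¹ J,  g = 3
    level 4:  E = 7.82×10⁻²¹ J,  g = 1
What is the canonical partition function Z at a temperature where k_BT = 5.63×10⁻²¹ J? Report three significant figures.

Eᵢ/kT = 0.15506, 0.48490, 1.1652, 1.1758, 1.3890.
Z = Σ gᵢe^(−Eᵢ/kT) = 2·e^(−0.15506) + 4·e^(−0.48490) + 4·e^(−1.1652) + 3·e^(−1.1758) + 1·e^(−1.3890) = 1.7127 + 2.4630 + 1.2474 + 0.92572 + 0.24932 = 6.5981.

Z = 6.60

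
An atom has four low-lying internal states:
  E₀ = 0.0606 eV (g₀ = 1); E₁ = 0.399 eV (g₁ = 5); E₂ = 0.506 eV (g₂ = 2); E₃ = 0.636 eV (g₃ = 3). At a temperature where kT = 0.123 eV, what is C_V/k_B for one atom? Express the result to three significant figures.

1.92

Eᵢ/kT = 0.49268, 3.2439, 4.1138, 5.1707.
Z = Σ gᵢe^(−Eᵢ/kT) = 1·e^(−0.49268) + 5·e^(−3.2439) + 2·e^(−4.1138) + 3·e^(−5.1707) = 0.61099 + 0.19506 + 0.032691 + 0.017042 = 0.85578.
⟨E⟩ = 0.16621 eV, ⟨E²⟩ = 0.056745 eV².
C_V/k_B = (⟨E²⟩ − ⟨E⟩²)/(kT)² = (0.056745 − 0.027626)/0.015129 = 1.92.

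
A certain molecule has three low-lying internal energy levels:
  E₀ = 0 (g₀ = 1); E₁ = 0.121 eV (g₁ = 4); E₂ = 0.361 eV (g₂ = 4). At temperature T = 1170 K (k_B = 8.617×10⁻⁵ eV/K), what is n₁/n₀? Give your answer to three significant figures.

k_BT = 8.617×10⁻⁵ × 1170 K = 0.10082 eV.
n₁/n₀ = (g₁/g₀) exp[−(E₁−E₀)/kT] = (4/1) × exp(−(0.121 eV)/(0.10082 eV)) = (4/1) × exp(-1.2002) = 1.20.

1.20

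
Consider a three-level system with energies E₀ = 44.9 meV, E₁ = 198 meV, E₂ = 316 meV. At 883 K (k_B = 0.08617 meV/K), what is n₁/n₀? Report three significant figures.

0.134

k_BT = 0.08617 × 883 K = 76.088 meV.
n₁/n₀ = exp[−(E₁−E₀)/kT] = exp(−(153.1 meV)/(76.088 meV)) = exp(-2.0121) = 0.134.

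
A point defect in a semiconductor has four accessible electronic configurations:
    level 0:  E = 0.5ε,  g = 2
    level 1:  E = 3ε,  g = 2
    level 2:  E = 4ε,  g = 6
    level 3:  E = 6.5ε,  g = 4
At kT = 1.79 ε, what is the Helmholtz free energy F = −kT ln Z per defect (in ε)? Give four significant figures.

Eᵢ/kT = 0.279330, 1.67598, 2.23464, 3.63128.
Z = Σ gᵢe^(−Eᵢ/kT) = 2·e^(−0.279330) + 2·e^(−1.67598) + 6·e^(−2.23464) + 4·e^(−3.63128) = 1.51258 + 0.374249 + 0.642184 + 0.105929 = 2.63494.
F = −kT ln Z = −1.79 × ln(2.63494) = −1.79 × 0.968860 = -1.734 ε.

-1.734 ε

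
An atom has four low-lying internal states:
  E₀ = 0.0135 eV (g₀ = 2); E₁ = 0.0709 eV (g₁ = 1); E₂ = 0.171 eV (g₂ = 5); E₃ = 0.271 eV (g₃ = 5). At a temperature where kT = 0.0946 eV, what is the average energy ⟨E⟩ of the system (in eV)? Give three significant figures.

0.0829 eV

Eᵢ/kT = 0.14271, 0.74947, 1.8076, 2.8647.
Z = Σ gᵢe^(−Eᵢ/kT) = 2·e^(−0.14271) + 1·e^(−0.74947) + 5·e^(−1.8076) + 5·e^(−2.8647) = 1.7340 + 0.47262 + 0.82024 + 0.28500 = 3.3119.
⟨E⟩ = Σ Eᵢ gᵢe^(−Eᵢ/kT) / Z = (0.0135·1.7340 + 0.0709·0.47262 + 0.171·0.82024 + 0.271·0.28500) / 3.3119 = 0.0829 eV.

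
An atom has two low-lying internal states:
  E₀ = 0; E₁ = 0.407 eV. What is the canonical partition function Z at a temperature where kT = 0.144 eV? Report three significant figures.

Eᵢ/kT = 0, 2.8264.
Z = Σ e^(−Eᵢ/kT) = e^(−0) + e^(−2.8264) = 1.0000 + 0.059226 = 1.0592.

Z = 1.06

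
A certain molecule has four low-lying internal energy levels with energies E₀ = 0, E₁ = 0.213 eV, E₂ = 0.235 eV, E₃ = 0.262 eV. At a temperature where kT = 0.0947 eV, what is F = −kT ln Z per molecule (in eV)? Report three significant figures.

Eᵢ/kT = 0, 2.2492, 2.4815, 2.7666.
Z = Σ e^(−Eᵢ/kT) = e^(−0) + e^(−2.2492) + e^(−2.4815) + e^(−2.7666) = 1.0000 + 0.10548 + 0.083618 + 0.062875 = 1.2520.
F = −kT ln Z = −0.0947 × ln(1.2520) = −0.0947 × 0.22474 = -0.0213 eV.

-0.0213 eV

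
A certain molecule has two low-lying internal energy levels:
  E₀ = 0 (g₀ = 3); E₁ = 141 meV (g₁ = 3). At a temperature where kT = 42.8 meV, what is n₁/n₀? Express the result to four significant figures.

n₁/n₀ = (g₁/g₀) exp[−(E₁−E₀)/kT] = (3/3) × exp(−(141 meV)/(42.8 meV)) = (3/3) × exp(-3.29439) = 0.03709.

0.03709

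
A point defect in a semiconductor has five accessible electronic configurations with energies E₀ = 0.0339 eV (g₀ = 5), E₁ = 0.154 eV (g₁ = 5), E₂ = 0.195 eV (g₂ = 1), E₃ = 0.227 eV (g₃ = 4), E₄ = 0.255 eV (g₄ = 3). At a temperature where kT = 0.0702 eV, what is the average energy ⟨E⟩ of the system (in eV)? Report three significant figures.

0.0656 eV

Eᵢ/kT = 0.48291, 2.1937, 2.7778, 3.2336, 3.6325.
Z = Σ gᵢe^(−Eᵢ/kT) = 5·e^(−0.48291) + 5·e^(−2.1937) + 1·e^(−2.7778) + 4·e^(−3.2336) + 3·e^(−3.6325) = 3.0849 + 0.55752 + 0.062175 + 0.15766 + 0.079350 = 3.9416.
⟨E⟩ = Σ Eᵢ gᵢe^(−Eᵢ/kT) / Z = (0.0339·3.0849 + 0.154·0.55752 + 0.195·0.062175 + 0.227·0.15766 + 0.255·0.079350) / 3.9416 = 0.0656 eV.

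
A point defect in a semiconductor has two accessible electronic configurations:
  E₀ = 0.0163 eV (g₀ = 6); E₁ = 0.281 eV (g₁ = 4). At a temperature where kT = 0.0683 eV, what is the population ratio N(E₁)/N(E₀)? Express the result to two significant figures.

n₁/n₀ = (g₁/g₀) exp[−(E₁−E₀)/kT] = (4/6) × exp(−(0.2647 eV)/(0.0683 eV)) = (4/6) × exp(-3.876) = 0.014.

0.014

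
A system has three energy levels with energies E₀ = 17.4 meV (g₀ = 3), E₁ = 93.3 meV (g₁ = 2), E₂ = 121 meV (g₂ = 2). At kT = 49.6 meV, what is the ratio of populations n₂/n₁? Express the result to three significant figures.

0.572

n₂/n₁ = (g₂/g₁) exp[−(E₂−E₁)/kT] = (2/2) × exp(−(27.7 meV)/(49.6 meV)) = (2/2) × exp(-0.55847) = 0.572.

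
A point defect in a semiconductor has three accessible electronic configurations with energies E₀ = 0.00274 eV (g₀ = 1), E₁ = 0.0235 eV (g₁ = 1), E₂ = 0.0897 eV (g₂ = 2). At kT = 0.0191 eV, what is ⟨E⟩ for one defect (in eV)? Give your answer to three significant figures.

Eᵢ/kT = 0.14346, 1.2304, 4.6963.
Z = Σ gᵢe^(−Eᵢ/kT) = 1·e^(−0.14346) + 1·e^(−1.2304) + 2·e^(−4.6963) = 0.86636 + 0.29218 + 0.018258 = 1.1768.
⟨E⟩ = Σ Eᵢ gᵢe^(−Eᵢ/kT) / Z = (0.00274·0.86636 + 0.0235·0.29218 + 0.0897·0.018258) / 1.1768 = 0.00924 eV.

0.00924 eV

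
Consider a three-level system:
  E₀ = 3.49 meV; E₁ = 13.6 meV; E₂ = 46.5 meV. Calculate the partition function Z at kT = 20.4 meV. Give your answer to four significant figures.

Z = 1.459

Eᵢ/kT = 0.171078, 0.666667, 2.27941.
Z = Σ e^(−Eᵢ/kT) = e^(−0.171078) + e^(−0.666667) + e^(−2.27941) = 0.842756 + 0.513417 + 0.102345 = 1.45852.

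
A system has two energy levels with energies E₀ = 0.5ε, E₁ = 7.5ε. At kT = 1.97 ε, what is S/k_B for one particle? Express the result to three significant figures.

Eᵢ/kT = 0.25381, 3.8071.
Z = Σ e^(−Eᵢ/kT) = e^(−0.25381) + e^(−3.8071) = 0.77584 + 0.022213 = 0.79805.
⟨E⟩ = Σ EᵢPᵢ = 0.69484 ε.
S/k_B = ln Z + ⟨E⟩/kT = ln(0.79805) + 0.69484/1.97 = -0.22558 + 0.35271 = 0.127.

0.127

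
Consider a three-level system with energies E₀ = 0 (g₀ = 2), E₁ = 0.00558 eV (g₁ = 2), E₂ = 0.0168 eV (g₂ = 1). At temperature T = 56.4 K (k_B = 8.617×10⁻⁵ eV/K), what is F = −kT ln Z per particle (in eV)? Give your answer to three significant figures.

k_BT = 8.617×10⁻⁵ × 56.4 K = 0.0048600 eV.
Eᵢ/kT = 0, 1.1481, 3.4568.
Z = Σ gᵢe^(−Eᵢ/kT) = 2·e^(−0) + 2·e^(−1.1481) + 1·e^(−3.4568) = 2.0000 + 0.63448 + 0.031530 = 2.6660.
F = −kT ln Z = −0.0048600 × ln(2.6660) = −0.0048600 × 0.98058 = -0.00477 eV.

-0.00477 eV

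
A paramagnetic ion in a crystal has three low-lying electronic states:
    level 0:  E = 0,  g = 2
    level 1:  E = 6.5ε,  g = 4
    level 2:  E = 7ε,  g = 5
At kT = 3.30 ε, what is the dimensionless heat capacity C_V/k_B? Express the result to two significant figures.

Eᵢ/kT = 0, 1.970, 2.121.
Z = Σ gᵢe^(−Eᵢ/kT) = 2·e^(−0) + 4·e^(−1.970) + 5·e^(−2.121) = 2.000 + 0.5578 + 0.5996 = 3.157.
⟨E⟩ = 2.478 ε, ⟨E²⟩ = 16.77 ε².
C_V/k_B = (⟨E²⟩ − ⟨E⟩²)/(kT)² = (16.77 − 6.140)/10.89 = 0.98.

0.98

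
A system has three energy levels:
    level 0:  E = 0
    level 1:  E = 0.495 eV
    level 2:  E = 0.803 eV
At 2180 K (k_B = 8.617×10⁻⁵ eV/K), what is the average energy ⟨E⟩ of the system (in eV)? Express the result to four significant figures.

0.04299 eV

k_BT = 8.617×10⁻⁵ × 2180 K = 0.187851 eV.
Eᵢ/kT = 0, 2.63507, 4.27466.
Z = Σ e^(−Eᵢ/kT) = e^(−0) + e^(−2.63507) + e^(−4.27466) = 1.00000 + 0.0717139 + 0.0139168 = 1.08563.
⟨E⟩ = Σ Eᵢ e^(−Eᵢ/kT) / Z = (0·1.00000 + 0.495·0.0717139 + 0.803·0.0139168) / 1.08563 = 0.04299 eV.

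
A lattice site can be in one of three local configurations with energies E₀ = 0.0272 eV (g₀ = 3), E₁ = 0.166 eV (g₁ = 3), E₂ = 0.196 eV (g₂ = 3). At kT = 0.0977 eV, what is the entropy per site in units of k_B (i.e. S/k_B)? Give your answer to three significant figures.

Eᵢ/kT = 0.27840, 1.6991, 2.0061.
Z = Σ gᵢe^(−Eᵢ/kT) = 3·e^(−0.27840) + 3·e^(−1.6991) + 3·e^(−2.0061) = 2.2710 + 0.54854 + 0.40354 = 3.2231.
⟨E⟩ = Σ EᵢPᵢ = 0.071956 eV.
S/k_B = ln Z + ⟨E⟩/kT = ln(3.2231) + 0.071956/0.0977 = 1.1703 + 0.73650 = 1.91.

1.91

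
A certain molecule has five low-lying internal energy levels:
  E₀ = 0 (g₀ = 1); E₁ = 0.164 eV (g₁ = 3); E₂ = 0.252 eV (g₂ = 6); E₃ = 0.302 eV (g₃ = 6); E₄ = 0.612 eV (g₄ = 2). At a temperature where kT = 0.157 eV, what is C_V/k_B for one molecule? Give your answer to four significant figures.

0.5776

Eᵢ/kT = 0, 1.04459, 1.60510, 1.92357, 3.89809.
Z = Σ gᵢe^(−Eᵢ/kT) = 1·e^(−0) + 3·e^(−1.04459) + 6·e^(−1.60510) + 6·e^(−1.92357) + 2·e^(−3.89809) = 1.00000 + 1.05551 + 1.20522 + 0.876507 + 0.0405612 = 4.17780.
⟨E⟩ = 0.183433 eV, ⟨E²⟩ = 0.0478860 eV².
C_V/k_B = (⟨E²⟩ − ⟨E⟩²)/(kT)² = (0.0478860 − 0.0336477)/0.0246490 = 0.5776.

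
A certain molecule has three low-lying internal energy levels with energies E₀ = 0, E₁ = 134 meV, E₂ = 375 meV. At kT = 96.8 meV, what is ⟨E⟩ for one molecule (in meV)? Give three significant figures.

32.5 meV

Eᵢ/kT = 0, 1.3843, 3.8740.
Z = Σ e^(−Eᵢ/kT) = e^(−0) + e^(−1.3843) + e^(−3.8740) = 1.0000 + 0.25050 + 0.020775 = 1.2713.
⟨E⟩ = Σ Eᵢ e^(−Eᵢ/kT) / Z = (0·1.0000 + 134·0.25050 + 375·0.020775) / 1.2713 = 32.5 meV.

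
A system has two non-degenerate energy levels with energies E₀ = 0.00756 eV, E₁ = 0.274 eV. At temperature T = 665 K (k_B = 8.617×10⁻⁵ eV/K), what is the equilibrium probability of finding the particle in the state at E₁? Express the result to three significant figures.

0.00947

k_BT = 8.617×10⁻⁵ × 665 K = 0.057303 eV.
Eᵢ/kT = 0.13193, 4.7816.
Z = Σ e^(−Eᵢ/kT) = e^(−0.13193) + e^(−4.7816) = 0.87640 + 0.0083826 = 0.88478.
P₁ = e^(−E₁/kT) / Z = 0.0083826/0.88478 = 0.00947.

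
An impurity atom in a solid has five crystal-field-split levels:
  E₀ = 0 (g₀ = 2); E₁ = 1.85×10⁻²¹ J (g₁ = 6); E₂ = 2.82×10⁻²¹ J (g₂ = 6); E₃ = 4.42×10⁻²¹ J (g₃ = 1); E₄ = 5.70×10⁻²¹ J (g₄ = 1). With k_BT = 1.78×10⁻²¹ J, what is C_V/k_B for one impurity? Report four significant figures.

Eᵢ/kT = 0, 1.03933, 1.58427, 2.48315, 3.20225.
Z = Σ gᵢe^(−Eᵢ/kT) = 2·e^(−0) + 6·e^(−1.03933) + 6·e^(−1.58427) + 1·e^(−2.48315) + 1·e^(−3.20225) = 2.00000 + 2.12215 + 1.23058 + 0.0834798 + 0.0406706 = 5.47688.
⟨E⟩ = 1.46014, ⟨E²⟩ = 3.65197.
C_V/k_B = (⟨E²⟩ − ⟨E⟩²)/(kT)² = (3.65197 − 2.13201)/3.16840 = 0.4797.

0.4797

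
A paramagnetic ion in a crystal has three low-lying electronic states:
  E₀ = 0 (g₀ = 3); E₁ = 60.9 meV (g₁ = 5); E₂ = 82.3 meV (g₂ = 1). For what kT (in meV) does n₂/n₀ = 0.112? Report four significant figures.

75.46 meV

n₂/n₀ = (g₂/g₀) exp[−(E₂−E₀)/kT] = 0.112.
⇒ (E₂−E₀)/kT = ln((1/3)/0.112) = ln(2.97619) = 1.09064.
kT = 82.3 meV / 1.09064 = 75.46 meV.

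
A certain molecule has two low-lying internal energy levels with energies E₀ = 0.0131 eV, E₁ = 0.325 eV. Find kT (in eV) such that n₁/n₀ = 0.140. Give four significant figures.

n₁/n₀ = exp[−(E₁−E₀)/kT] = 0.140.
⇒ (E₁−E₀)/kT = ln(1/0.140) = ln(7.14286) = 1.96611.
kT = 0.3119 eV / 1.96611 = 0.1586 eV.

0.1586 eV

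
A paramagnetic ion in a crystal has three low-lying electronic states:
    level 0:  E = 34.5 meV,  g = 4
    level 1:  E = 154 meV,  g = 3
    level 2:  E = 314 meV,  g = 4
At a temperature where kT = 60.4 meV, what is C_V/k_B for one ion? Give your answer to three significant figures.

Eᵢ/kT = 0.57119, 2.5497, 5.1987.
Z = Σ gᵢe^(−Eᵢ/kT) = 4·e^(−0.57119) + 3·e^(−2.5497) + 4·e^(−5.1987) = 2.2594 + 0.23432 + 0.022095 = 2.5158.
⟨E⟩ = 48.085 meV, ⟨E²⟩ = 4143.8 meV².
C_V/k_B = (⟨E²⟩ − ⟨E⟩²)/(kT)² = (4143.8 − 2312.2)/3648.2 = 0.502.

0.502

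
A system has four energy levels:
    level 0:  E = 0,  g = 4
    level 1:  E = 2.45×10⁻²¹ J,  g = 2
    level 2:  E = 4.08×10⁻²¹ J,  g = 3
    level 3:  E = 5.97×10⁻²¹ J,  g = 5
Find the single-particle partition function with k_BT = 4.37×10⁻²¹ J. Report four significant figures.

Eᵢ/kT = 0, 0.560641, 0.933638, 1.36613.
Z = Σ gᵢe^(−Eᵢ/kT) = 4·e^(−0) + 2·e^(−0.560641) + 3·e^(−0.933638) + 5·e^(−1.36613) = 4.00000 + 1.14169 + 1.17936 + 1.27546 = 7.59651.

Z = 7.597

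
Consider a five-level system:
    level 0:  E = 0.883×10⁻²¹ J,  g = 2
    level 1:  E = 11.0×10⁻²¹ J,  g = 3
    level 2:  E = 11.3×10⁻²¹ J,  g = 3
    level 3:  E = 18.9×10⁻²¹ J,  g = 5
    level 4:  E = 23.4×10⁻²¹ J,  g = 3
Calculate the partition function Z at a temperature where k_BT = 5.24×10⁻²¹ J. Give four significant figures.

Eᵢ/kT = 0.168511, 2.09924, 2.15649, 3.60687, 4.46565.
Z = Σ gᵢe^(−Eᵢ/kT) = 2·e^(−0.168511) + 3·e^(−2.09924) + 3·e^(−2.15649) + 5·e^(−3.60687) + 3·e^(−4.46565) = 1.68984 + 0.367649 + 0.347192 + 0.135683 + 0.0344917 = 2.57486.

Z = 2.575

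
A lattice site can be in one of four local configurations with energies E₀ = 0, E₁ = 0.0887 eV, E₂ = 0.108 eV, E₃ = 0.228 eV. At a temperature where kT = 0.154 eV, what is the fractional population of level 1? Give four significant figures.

0.2460

Eᵢ/kT = 0, 0.575974, 0.701299, 1.48052.
Z = Σ e^(−Eᵢ/kT) = e^(−0) + e^(−0.575974) + e^(−0.701299) + e^(−1.48052) = 1.00000 + 0.562157 + 0.495941 + 0.227519 = 2.28562.
P₁ = e^(−E₁/kT) / Z = 0.562157/2.28562 = 0.2460.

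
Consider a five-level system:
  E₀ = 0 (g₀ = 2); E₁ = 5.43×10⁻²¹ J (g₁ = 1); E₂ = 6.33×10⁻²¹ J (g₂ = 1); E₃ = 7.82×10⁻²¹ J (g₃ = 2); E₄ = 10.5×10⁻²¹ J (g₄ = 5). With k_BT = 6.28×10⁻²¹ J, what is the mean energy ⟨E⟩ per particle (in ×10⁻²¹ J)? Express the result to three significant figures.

4.41 ×10⁻²¹ J

Eᵢ/kT = 0, 0.86465, 1.0080, 1.2452, 1.6720.
Z = Σ gᵢe^(−Eᵢ/kT) = 2·e^(−0) + 1·e^(−0.86465) + 1·e^(−1.0080) + 2·e^(−1.2452) + 5·e^(−1.6720) = 2.0000 + 0.42120 + 0.36495 + 0.57577 + 0.93935 = 4.3013.
⟨E⟩ = Σ Eᵢ gᵢe^(−Eᵢ/kT) / Z = (0·2.0000 + 5.43·0.42120 + 6.33·0.36495 + 7.82·0.57577 + 10.5·0.93935) / 4.3013 = 4.41 ×10⁻²¹ J.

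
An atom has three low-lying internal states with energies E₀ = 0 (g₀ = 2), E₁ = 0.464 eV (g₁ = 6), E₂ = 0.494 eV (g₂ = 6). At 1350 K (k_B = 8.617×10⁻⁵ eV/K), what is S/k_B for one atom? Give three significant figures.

1.15

k_BT = 8.617×10⁻⁵ × 1350 K = 0.11633 eV.
Eᵢ/kT = 0, 3.9887, 4.2465.
Z = Σ gᵢe^(−Eᵢ/kT) = 2·e^(−0) + 6·e^(−3.9887) + 6·e^(−4.2465) = 2.0000 + 0.11114 + 0.085885 = 2.1970.
⟨E⟩ = Σ EᵢPᵢ = 0.042784 eV.
S/k_B = ln Z + ⟨E⟩/kT = ln(2.1970) + 0.042784/0.11633 = 0.78709 + 0.36778 = 1.15.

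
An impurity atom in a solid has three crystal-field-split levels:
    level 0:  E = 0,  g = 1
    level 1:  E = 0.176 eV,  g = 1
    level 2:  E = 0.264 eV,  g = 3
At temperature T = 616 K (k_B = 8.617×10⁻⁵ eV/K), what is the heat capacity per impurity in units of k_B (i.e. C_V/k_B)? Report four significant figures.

0.8186

k_BT = 8.617×10⁻⁵ × 616 K = 0.0530807 eV.
Eᵢ/kT = 0, 3.31571, 4.97356.
Z = Σ gᵢe^(−Eᵢ/kT) = 1·e^(−0) + 1·e^(−3.31571) + 3·e^(−4.97356) = 1.00000 + 0.0363083 + 0.0207554 = 1.05706.
⟨E⟩ = 0.0112290 eV, ⟨E²⟩ = 0.00243246 eV².
C_V/k_B = (⟨E²⟩ − ⟨E⟩²)/(kT)² = (0.00243246 − 0.000126090)/0.00281756 = 0.8186.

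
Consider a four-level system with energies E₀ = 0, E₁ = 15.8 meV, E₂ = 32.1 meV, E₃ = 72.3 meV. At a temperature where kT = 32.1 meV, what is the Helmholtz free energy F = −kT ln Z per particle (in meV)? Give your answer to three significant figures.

-23.6 meV

Eᵢ/kT = 0, 0.49221, 1.0000, 2.2523.
Z = Σ e^(−Eᵢ/kT) = e^(−0) + e^(−0.49221) + e^(−1.0000) + e^(−2.2523) = 1.0000 + 0.61127 + 0.36788 + 0.10516 = 2.0843.
F = −kT ln Z = −32.1 × ln(2.0843) = −32.1 × 0.73443 = -23.6 meV.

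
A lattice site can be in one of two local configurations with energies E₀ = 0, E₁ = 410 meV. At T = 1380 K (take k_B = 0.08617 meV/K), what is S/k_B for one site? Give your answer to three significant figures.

0.138

k_BT = 0.08617 × 1380 K = 118.91 meV.
Eᵢ/kT = 0, 3.4480.
Z = Σ e^(−Eᵢ/kT) = e^(−0) + e^(−3.4480) = 1.0000 + 0.031809 = 1.0318.
⟨E⟩ = Σ EᵢPᵢ = 12.640 meV.
S/k_B = ln Z + ⟨E⟩/kT = ln(1.0318) + 12.640/118.91 = 0.031305 + 0.10630 = 0.138.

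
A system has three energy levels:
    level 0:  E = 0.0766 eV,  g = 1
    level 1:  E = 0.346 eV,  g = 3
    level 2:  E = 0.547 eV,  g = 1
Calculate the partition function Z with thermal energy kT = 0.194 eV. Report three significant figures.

Z = 1.24

Eᵢ/kT = 0.39485, 1.7835, 2.8196.
Z = Σ gᵢe^(−Eᵢ/kT) = 1·e^(−0.39485) + 3·e^(−1.7835) + 1·e^(−2.8196) = 0.67378 + 0.50415 + 0.059630 = 1.2376.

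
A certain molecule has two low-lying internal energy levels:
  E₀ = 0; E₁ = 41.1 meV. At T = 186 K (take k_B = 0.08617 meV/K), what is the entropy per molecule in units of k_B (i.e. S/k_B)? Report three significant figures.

k_BT = 0.08617 × 186 K = 16.028 meV.
Eᵢ/kT = 0, 2.5643.
Z = Σ e^(−Eᵢ/kT) = e^(−0) + e^(−2.5643) = 1.0000 + 0.076973 = 1.0770.
⟨E⟩ = Σ EᵢPᵢ = 2.9374 meV.
S/k_B = ln Z + ⟨E⟩/kT = ln(1.0770) + 2.9374/16.028 = 0.074179 + 0.18327 = 0.257.

0.257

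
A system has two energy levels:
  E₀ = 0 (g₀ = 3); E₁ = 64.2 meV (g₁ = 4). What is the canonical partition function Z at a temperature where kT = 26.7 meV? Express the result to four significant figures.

Eᵢ/kT = 0, 2.40449.
Z = Σ gᵢe^(−Eᵢ/kT) = 3·e^(−0) + 4·e^(−2.40449) = 3.00000 + 0.361246 = 3.36125.

Z = 3.361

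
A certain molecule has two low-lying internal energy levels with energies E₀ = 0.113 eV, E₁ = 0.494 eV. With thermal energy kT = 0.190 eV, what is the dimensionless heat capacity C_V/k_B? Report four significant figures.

0.4205

Eᵢ/kT = 0.594737, 2.60000.
Z = Σ e^(−Eᵢ/kT) = e^(−0.594737) + e^(−2.60000) = 0.551708 + 0.0742736 = 0.625982.
⟨E⟩ = 0.158206 eV, ⟨E²⟩ = 0.0402091 eV².
C_V/k_B = (⟨E²⟩ − ⟨E⟩²)/(kT)² = (0.0402091 − 0.0250291)/0.0361000 = 0.4205.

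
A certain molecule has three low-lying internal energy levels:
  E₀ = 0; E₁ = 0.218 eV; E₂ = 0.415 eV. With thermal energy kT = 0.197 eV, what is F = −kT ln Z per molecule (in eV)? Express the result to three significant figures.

-0.0735 eV

Eᵢ/kT = 0, 1.1066, 2.1066.
Z = Σ e^(−Eᵢ/kT) = e^(−0) + e^(−1.1066) + e^(−2.1066) = 1.0000 + 0.33068 + 0.12165 = 1.4523.
F = −kT ln Z = −0.197 × ln(1.4523) = −0.197 × 0.37315 = -0.0735 eV.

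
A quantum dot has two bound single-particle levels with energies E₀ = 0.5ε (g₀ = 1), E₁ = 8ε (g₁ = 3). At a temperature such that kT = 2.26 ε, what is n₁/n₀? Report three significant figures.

n₁/n₀ = (g₁/g₀) exp[−(E₁−E₀)/kT] = (3/1) × exp(−(7.5ε)/(2.26ε)) = (3/1) × exp(-3.3186) = 0.109.

0.109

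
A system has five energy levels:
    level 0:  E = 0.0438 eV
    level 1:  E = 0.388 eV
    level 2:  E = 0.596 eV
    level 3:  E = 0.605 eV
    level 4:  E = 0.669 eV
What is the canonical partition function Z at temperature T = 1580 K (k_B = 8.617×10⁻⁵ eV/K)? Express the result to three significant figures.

k_BT = 8.617×10⁻⁵ × 1580 K = 0.13615 eV.
Eᵢ/kT = 0.32170, 2.8498, 4.3775, 4.4436, 4.9137.
Z = Σ e^(−Eᵢ/kT) = e^(−0.32170) + e^(−2.8498) + e^(−4.3775) + e^(−4.4436) + e^(−4.9137) = 0.72492 + 0.057856 + 0.012557 + 0.011754 + 0.0073453 = 0.81443.

Z = 0.814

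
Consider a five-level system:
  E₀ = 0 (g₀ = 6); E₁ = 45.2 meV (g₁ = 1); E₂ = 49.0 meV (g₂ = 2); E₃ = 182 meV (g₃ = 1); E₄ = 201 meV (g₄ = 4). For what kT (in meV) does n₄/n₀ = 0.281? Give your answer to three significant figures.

n₄/n₀ = (g₄/g₀) exp[−(E₄−E₀)/kT] = 0.281.
⇒ (E₄−E₀)/kT = ln((4/6)/0.281) = ln(2.3725) = 0.86394.
kT = 201 meV / 0.86394 = 233 meV.

233 meV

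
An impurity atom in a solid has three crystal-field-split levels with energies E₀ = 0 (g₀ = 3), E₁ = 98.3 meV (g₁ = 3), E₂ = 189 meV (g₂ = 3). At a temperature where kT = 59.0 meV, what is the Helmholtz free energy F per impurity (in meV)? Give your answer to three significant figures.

Eᵢ/kT = 0, 1.6661, 3.2034.
Z = Σ gᵢe^(−Eᵢ/kT) = 3·e^(−0) + 3·e^(−1.6661) + 3·e^(−3.2034) = 3.0000 + 0.56695 + 0.12187 = 3.6888.
F = −kT ln Z = −59.0 × ln(3.6888) = −59.0 × 1.3053 = -77.0 meV.

-77.0 meV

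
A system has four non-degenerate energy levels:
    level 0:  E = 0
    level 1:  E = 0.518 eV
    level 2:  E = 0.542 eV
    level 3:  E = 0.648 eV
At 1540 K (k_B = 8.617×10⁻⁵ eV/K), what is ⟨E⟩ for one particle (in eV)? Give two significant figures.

k_BT = 8.617×10⁻⁵ × 1540 K = 0.1327 eV.
Eᵢ/kT = 0, 3.904, 4.084, 4.883.
Z = Σ e^(−Eᵢ/kT) = e^(−0) + e^(−3.904) + e^(−4.084) + e^(−4.883) = 1.000 + 0.02016 + 0.01684 + 0.007574 = 1.045.
⟨E⟩ = Σ Eᵢ e^(−Eᵢ/kT) / Z = (0·1.000 + 0.518·0.02016 + 0.542·0.01684 + 0.648·0.007574) / 1.045 = 0.023 eV.

0.023 eV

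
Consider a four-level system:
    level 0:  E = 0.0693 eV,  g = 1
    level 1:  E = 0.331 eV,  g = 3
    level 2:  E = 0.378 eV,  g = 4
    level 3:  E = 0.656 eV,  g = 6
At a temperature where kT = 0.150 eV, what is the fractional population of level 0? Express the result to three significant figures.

0.464

Eᵢ/kT = 0.46200, 2.2067, 2.5200, 4.3733.
Z = Σ gᵢe^(−Eᵢ/kT) = 1·e^(−0.46200) + 3·e^(−2.2067) + 4·e^(−2.5200) + 6·e^(−4.3733) = 0.63002 + 0.33019 + 0.32184 + 0.075657 = 1.3577.
P₀ = g₀ e^(−E₀/kT) / Z = 0.63002/1.3577 = 0.464.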